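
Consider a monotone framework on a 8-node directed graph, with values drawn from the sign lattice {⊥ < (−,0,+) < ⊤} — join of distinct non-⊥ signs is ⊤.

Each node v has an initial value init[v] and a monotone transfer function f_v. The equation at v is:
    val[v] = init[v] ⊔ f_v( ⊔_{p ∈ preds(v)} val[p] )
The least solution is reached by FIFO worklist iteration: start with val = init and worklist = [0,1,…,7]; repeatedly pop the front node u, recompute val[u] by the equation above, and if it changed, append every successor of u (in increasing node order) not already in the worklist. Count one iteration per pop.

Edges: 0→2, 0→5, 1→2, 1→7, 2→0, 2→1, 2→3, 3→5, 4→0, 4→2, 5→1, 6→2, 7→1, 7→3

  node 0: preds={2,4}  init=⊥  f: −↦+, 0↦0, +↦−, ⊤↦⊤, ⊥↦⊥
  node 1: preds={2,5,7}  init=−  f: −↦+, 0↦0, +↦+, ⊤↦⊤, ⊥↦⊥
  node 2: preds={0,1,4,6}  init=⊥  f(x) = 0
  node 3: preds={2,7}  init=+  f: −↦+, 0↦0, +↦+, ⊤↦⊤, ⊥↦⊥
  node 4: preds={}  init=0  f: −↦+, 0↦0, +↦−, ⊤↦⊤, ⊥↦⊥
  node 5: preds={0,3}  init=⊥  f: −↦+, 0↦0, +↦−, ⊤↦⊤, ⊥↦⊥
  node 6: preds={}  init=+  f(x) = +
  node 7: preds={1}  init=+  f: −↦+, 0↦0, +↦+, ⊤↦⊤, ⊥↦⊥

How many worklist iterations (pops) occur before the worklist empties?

11

Iteration log — 11 steps:
  step 1. node 0  ⊔preds=0  new=0  old=⊥  +wl: 
  step 2. node 1  ⊔preds=+  new=⊤  old=−  +wl: 
  step 3. node 2  ⊔preds=⊤  new=0  old=⊥  +wl: 0,1
  step 4. node 3  ⊔preds=⊤  new=⊤  old=+  +wl: 
  step 5. node 4  ⊔preds=⊥  new=0  stable
  step 6. node 5  ⊔preds=⊤  new=⊤  old=⊥  +wl: 
  step 7. node 6  ⊔preds=⊥  new=+  stable
  step 8. node 7  ⊔preds=⊤  new=⊤  old=+  +wl: 3
  step 9. node 0  ⊔preds=0  new=0  stable
  step 10. node 1  ⊔preds=⊤  new=⊤  stable
  step 11. node 3  ⊔preds=⊤  new=⊤  stable

Least fixpoint reached:
  node 0: 0
  node 1: ⊤
  node 2: 0
  node 3: ⊤
  node 4: 0
  node 5: ⊤
  node 6: +
  node 7: ⊤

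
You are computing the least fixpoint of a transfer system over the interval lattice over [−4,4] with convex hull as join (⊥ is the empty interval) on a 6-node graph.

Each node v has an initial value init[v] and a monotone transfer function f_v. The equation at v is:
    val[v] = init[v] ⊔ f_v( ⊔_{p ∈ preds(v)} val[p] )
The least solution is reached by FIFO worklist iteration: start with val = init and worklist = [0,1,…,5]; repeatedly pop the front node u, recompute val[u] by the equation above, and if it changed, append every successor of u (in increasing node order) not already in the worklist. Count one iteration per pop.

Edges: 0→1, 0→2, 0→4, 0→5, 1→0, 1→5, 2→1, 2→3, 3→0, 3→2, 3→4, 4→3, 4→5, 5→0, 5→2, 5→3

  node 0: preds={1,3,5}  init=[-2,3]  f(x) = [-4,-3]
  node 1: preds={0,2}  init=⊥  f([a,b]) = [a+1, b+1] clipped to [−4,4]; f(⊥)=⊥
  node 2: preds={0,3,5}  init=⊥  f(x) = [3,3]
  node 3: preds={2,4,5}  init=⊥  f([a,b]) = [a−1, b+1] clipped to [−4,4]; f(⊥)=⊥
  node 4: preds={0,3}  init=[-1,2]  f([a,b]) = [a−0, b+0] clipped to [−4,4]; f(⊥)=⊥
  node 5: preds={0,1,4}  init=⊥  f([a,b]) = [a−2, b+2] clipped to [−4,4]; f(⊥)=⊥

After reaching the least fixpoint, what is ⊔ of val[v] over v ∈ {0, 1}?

[-4,4]

Trace (13 dequeues):
  [1] u=0 | in ⊥ | out [-4,3] | prev [-2,3] | push {}
  [2] u=1 | in [-4,3] | out [-3,4] | prev ⊥ | push {0}
  [3] u=2 | in [-4,3] | out [3,3] | prev ⊥ | push {1}
  [4] u=3 | in [-1,3] | out [-2,4] | prev ⊥ | push {2}
  [5] u=4 | in [-4,4] | out [-4,4] | prev [-1,2] | push {3}
  [6] u=5 | in [-4,4] | out [-4,4] | prev ⊥ | push {}
  [7] u=0 | in [-4,4] | out [-4,3] | ==
  [8] u=1 | in [-4,3] | out [-3,4] | ==
  [9] u=2 | in [-4,4] | out [3,3] | ==
  [10] u=3 | in [-4,4] | out [-4,4] | prev [-2,4] | push {0,2,4}
  [11] u=0 | in [-4,4] | out [-4,3] | ==
  [12] u=2 | in [-4,4] | out [3,3] | ==
  [13] u=4 | in [-4,4] | out [-4,4] | ==

Converged values:
  [0] [-4,3]
  [1] [-3,4]
  [2] [3,3]
  [3] [-4,4]
  [4] [-4,4]
  [5] [-4,4]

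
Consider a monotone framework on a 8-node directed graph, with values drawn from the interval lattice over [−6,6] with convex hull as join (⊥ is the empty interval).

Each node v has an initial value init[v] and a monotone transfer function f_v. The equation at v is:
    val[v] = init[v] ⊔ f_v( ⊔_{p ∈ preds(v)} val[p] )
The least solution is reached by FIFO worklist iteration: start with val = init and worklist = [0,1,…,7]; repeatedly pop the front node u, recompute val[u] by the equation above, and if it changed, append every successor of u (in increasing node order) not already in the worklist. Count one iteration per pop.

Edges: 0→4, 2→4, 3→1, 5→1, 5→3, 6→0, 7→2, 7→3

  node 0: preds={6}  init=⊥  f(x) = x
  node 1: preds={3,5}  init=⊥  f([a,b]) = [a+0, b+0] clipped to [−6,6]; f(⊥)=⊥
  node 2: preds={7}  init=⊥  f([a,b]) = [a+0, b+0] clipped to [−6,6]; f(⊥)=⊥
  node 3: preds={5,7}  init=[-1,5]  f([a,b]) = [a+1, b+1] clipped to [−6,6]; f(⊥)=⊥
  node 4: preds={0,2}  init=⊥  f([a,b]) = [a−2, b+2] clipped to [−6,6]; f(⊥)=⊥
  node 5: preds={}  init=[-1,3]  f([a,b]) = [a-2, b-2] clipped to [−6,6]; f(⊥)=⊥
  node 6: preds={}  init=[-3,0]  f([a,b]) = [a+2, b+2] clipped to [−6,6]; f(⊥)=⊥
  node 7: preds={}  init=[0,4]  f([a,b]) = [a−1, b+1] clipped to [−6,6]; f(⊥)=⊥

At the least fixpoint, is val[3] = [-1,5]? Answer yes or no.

Iteration log — 8 steps:
  step 1. node 0  ⊔preds=[-3,0]  new=[-3,0]  old=⊥  +wl: 
  step 2. node 1  ⊔preds=[-1,5]  new=[-1,5]  old=⊥  +wl: 
  step 3. node 2  ⊔preds=[0,4]  new=[0,4]  old=⊥  +wl: 
  step 4. node 3  ⊔preds=[-1,4]  new=[-1,5]  stable
  step 5. node 4  ⊔preds=[-3,4]  new=[-5,6]  old=⊥  +wl: 
  step 6. node 5  ⊔preds=⊥  new=[-1,3]  stable
  step 7. node 6  ⊔preds=⊥  new=[-3,0]  stable
  step 8. node 7  ⊔preds=⊥  new=[0,4]  stable

Least fixpoint reached:
  node 0: [-3,0]
  node 1: [-1,5]
  node 2: [0,4]
  node 3: [-1,5]
  node 4: [-5,6]
  node 5: [-1,3]
  node 6: [-3,0]
  node 7: [0,4]

yes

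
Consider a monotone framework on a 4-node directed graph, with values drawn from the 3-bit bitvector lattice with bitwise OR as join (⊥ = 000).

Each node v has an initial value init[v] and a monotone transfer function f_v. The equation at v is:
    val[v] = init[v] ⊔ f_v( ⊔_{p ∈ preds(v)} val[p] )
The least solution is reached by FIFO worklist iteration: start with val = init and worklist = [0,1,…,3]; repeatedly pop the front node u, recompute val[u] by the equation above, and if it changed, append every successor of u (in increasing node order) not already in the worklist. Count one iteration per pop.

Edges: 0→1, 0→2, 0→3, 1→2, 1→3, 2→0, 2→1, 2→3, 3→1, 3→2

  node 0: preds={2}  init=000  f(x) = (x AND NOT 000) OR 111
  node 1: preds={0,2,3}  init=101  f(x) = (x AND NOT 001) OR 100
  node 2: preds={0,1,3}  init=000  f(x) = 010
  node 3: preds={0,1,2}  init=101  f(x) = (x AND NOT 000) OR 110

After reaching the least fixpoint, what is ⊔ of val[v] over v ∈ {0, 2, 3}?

Iteration log — 7 steps:
  step 1. node 0  ⊔preds=000  new=111  old=000  +wl: 
  step 2. node 1  ⊔preds=111  new=111  old=101  +wl: 
  step 3. node 2  ⊔preds=111  new=010  old=000  +wl: 0,1
  step 4. node 3  ⊔preds=111  new=111  old=101  +wl: 2
  step 5. node 0  ⊔preds=010  new=111  stable
  step 6. node 1  ⊔preds=111  new=111  stable
  step 7. node 2  ⊔preds=111  new=010  stable

Least fixpoint reached:
  node 0: 111
  node 1: 111
  node 2: 010
  node 3: 111

111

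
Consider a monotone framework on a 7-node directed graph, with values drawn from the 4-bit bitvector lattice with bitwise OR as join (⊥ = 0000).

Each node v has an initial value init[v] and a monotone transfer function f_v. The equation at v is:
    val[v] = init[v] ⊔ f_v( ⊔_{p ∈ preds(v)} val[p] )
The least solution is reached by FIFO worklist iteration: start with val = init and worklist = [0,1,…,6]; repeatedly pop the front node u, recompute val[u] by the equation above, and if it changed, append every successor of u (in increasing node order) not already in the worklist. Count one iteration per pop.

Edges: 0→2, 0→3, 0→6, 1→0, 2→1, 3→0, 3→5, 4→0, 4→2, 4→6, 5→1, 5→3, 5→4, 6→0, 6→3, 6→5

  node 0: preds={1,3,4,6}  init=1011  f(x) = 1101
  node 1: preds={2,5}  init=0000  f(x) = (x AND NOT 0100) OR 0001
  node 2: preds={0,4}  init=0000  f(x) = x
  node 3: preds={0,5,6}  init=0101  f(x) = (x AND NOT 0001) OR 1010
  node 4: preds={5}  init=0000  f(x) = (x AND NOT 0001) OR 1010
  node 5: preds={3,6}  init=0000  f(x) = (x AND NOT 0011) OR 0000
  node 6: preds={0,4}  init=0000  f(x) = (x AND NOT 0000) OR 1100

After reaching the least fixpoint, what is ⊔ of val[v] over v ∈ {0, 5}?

Trace (16 dequeues):
  [1] u=0 | in 0101 | out 1111 | prev 1011 | push {}
  [2] u=1 | in 0000 | out 0001 | prev 0000 | push {0}
  [3] u=2 | in 1111 | out 1111 | prev 0000 | push {1}
  [4] u=3 | in 1111 | out 1111 | prev 0101 | push {}
  [5] u=4 | in 0000 | out 1010 | prev 0000 | push {2}
  [6] u=5 | in 1111 | out 1100 | prev 0000 | push {3,4}
  [7] u=6 | in 1111 | out 1111 | prev 0000 | push {5}
  [8] u=0 | in 1111 | out 1111 | ==
  [9] u=1 | in 1111 | out 1011 | prev 0001 | push {0}
  [10] u=2 | in 1111 | out 1111 | ==
  [11] u=3 | in 1111 | out 1111 | ==
  [12] u=4 | in 1100 | out 1110 | prev 1010 | push {2,6}
  [13] u=5 | in 1111 | out 1100 | ==
  [14] u=0 | in 1111 | out 1111 | ==
  [15] u=2 | in 1111 | out 1111 | ==
  [16] u=6 | in 1111 | out 1111 | ==

Converged values:
  [0] 1111
  [1] 1011
  [2] 1111
  [3] 1111
  [4] 1110
  [5] 1100
  [6] 1111

1111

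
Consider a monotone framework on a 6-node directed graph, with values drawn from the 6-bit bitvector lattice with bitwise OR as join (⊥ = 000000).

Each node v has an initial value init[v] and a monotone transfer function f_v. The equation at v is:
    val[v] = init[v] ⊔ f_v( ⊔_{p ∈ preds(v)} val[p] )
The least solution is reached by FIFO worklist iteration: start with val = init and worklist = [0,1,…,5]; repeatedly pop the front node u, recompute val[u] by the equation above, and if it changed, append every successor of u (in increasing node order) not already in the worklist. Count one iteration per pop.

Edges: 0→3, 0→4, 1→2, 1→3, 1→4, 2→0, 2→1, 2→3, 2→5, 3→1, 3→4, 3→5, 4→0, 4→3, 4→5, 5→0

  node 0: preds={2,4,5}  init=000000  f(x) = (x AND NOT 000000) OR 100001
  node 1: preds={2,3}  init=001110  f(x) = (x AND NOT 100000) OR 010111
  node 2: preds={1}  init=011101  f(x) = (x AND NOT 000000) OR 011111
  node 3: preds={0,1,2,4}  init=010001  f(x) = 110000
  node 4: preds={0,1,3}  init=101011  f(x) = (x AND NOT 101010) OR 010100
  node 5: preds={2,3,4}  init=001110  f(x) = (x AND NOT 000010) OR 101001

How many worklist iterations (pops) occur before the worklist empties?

Trace (9 dequeues):
  [1] u=0 | in 111111 | out 111111 | prev 000000 | push {}
  [2] u=1 | in 011101 | out 011111 | prev 001110 | push {}
  [3] u=2 | in 011111 | out 011111 | prev 011101 | push {0,1}
  [4] u=3 | in 111111 | out 110001 | prev 010001 | push {}
  [5] u=4 | in 111111 | out 111111 | prev 101011 | push {3}
  [6] u=5 | in 111111 | out 111111 | prev 001110 | push {}
  [7] u=0 | in 111111 | out 111111 | ==
  [8] u=1 | in 111111 | out 011111 | ==
  [9] u=3 | in 111111 | out 110001 | ==

Converged values:
  [0] 111111
  [1] 011111
  [2] 011111
  [3] 110001
  [4] 111111
  [5] 111111

9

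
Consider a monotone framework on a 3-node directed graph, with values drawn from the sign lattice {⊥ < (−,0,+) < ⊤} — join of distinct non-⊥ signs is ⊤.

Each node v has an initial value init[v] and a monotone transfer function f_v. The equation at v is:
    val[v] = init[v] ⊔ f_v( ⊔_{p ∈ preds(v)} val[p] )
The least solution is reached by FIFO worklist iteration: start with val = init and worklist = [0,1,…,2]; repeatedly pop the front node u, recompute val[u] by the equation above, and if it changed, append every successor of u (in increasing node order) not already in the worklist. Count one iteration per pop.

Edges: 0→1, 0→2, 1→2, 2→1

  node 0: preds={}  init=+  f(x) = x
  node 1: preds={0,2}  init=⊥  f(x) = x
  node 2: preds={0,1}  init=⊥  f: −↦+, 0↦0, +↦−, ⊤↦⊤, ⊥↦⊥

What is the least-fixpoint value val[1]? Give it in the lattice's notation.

Trace (6 dequeues):
  [1] u=0 | in ⊥ | out + | ==
  [2] u=1 | in + | out + | prev ⊥ | push {}
  [3] u=2 | in + | out − | prev ⊥ | push {1}
  [4] u=1 | in ⊤ | out ⊤ | prev + | push {2}
  [5] u=2 | in ⊤ | out ⊤ | prev − | push {1}
  [6] u=1 | in ⊤ | out ⊤ | ==

Converged values:
  [0] +
  [1] ⊤
  [2] ⊤

⊤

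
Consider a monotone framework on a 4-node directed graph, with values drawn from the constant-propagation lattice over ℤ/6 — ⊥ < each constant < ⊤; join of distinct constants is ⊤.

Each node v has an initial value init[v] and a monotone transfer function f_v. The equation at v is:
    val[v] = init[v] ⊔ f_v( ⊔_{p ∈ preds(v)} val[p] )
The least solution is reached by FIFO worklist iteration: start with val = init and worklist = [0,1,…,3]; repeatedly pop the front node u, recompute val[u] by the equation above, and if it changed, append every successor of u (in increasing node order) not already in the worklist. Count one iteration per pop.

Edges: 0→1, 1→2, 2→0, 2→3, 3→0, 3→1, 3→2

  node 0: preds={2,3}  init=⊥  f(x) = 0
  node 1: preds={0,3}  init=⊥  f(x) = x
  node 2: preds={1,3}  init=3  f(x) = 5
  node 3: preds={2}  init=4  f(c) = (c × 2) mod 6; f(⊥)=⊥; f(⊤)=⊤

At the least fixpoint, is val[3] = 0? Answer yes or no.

no

Trace (7 dequeues):
  [1] u=0 | in ⊤ | out 0 | prev ⊥ | push {}
  [2] u=1 | in ⊤ | out ⊤ | prev ⊥ | push {}
  [3] u=2 | in ⊤ | out ⊤ | prev 3 | push {0}
  [4] u=3 | in ⊤ | out ⊤ | prev 4 | push {1,2}
  [5] u=0 | in ⊤ | out 0 | ==
  [6] u=1 | in ⊤ | out ⊤ | ==
  [7] u=2 | in ⊤ | out ⊤ | ==

Converged values:
  [0] 0
  [1] ⊤
  [2] ⊤
  [3] ⊤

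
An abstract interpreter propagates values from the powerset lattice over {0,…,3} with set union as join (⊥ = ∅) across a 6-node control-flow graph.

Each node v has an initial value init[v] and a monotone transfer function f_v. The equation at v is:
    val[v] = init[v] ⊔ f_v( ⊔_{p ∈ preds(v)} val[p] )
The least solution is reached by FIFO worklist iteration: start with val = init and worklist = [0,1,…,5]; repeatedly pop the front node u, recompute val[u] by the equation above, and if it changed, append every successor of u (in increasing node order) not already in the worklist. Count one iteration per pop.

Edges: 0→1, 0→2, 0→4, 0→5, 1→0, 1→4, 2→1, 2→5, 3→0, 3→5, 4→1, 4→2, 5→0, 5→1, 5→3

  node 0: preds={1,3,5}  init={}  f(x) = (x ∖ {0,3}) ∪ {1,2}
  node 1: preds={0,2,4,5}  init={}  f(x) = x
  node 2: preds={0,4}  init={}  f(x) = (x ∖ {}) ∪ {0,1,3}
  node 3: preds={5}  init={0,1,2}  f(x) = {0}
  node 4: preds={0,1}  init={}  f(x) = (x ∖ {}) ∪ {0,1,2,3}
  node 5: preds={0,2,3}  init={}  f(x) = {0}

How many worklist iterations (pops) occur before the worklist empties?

Trace (12 dequeues):
  [1] u=0 | in {0,1,2} | out {1,2} | prev {} | push {}
  [2] u=1 | in {1,2} | out {1,2} | prev {} | push {0}
  [3] u=2 | in {1,2} | out {0,1,2,3} | prev {} | push {1}
  [4] u=3 | in {} | out {0,1,2} | ==
  [5] u=4 | in {1,2} | out {0,1,2,3} | prev {} | push {2}
  [6] u=5 | in {0,1,2,3} | out {0} | prev {} | push {3}
  [7] u=0 | in {0,1,2} | out {1,2} | ==
  [8] u=1 | in {0,1,2,3} | out {0,1,2,3} | prev {1,2} | push {0,4}
  [9] u=2 | in {0,1,2,3} | out {0,1,2,3} | ==
  [10] u=3 | in {0} | out {0,1,2} | ==
  [11] u=0 | in {0,1,2,3} | out {1,2} | ==
  [12] u=4 | in {0,1,2,3} | out {0,1,2,3} | ==

Converged values:
  [0] {1,2}
  [1] {0,1,2,3}
  [2] {0,1,2,3}
  [3] {0,1,2}
  [4] {0,1,2,3}
  [5] {0}

12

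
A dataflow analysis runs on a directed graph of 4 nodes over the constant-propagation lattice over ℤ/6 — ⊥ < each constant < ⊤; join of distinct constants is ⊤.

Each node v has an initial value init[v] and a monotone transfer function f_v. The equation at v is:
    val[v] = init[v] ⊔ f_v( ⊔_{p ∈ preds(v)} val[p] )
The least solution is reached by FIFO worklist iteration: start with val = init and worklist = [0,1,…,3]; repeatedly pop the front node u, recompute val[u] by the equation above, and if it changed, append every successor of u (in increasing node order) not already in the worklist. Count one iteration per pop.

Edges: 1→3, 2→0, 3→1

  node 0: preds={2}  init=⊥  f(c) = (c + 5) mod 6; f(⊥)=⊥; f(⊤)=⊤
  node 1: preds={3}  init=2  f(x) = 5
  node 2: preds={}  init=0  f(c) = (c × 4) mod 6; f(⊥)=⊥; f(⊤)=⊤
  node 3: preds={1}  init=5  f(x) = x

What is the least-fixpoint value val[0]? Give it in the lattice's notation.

5

Worklist (5 pops):
  #1 pop 0: in=0 → 5 (was ⊥); enqueue []
  #2 pop 1: in=5 → ⊤ (was 2); enqueue []
  #3 pop 2: in=⊥ → 0 (no change)
  #4 pop 3: in=⊤ → ⊤ (was 5); enqueue [1]
  #5 pop 1: in=⊤ → ⊤ (no change)

Fixpoint:
  val[0] = 5
  val[1] = ⊤
  val[2] = 0
  val[3] = ⊤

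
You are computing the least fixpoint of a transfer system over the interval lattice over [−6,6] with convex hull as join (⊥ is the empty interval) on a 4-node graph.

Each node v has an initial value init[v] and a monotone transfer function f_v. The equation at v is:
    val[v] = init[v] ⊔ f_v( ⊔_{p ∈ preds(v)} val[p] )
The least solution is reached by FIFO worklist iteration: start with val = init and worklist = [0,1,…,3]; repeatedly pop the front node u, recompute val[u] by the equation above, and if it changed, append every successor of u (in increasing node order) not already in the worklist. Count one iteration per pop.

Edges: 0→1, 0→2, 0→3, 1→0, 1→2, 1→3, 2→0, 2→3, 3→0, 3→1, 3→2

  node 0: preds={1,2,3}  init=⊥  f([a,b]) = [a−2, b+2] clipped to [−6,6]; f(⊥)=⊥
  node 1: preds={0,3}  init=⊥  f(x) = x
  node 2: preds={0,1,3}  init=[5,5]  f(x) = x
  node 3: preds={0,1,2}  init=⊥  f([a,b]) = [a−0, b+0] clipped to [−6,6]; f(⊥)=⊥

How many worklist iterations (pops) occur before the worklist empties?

Worklist (27 pops):
  #1 pop 0: in=[5,5] → [3,6] (was ⊥); enqueue []
  #2 pop 1: in=[3,6] → [3,6] (was ⊥); enqueue [0]
  #3 pop 2: in=[3,6] → [3,6] (was [5,5]); enqueue []
  #4 pop 3: in=[3,6] → [3,6] (was ⊥); enqueue [1,2]
  #5 pop 0: in=[3,6] → [1,6] (was [3,6]); enqueue [3]
  #6 pop 1: in=[1,6] → [1,6] (was [3,6]); enqueue [0]
  #7 pop 2: in=[1,6] → [1,6] (was [3,6]); enqueue []
  #8 pop 3: in=[1,6] → [1,6] (was [3,6]); enqueue [1,2]
  #9 pop 0: in=[1,6] → [-1,6] (was [1,6]); enqueue [3]
  #10 pop 1: in=[-1,6] → [-1,6] (was [1,6]); enqueue [0]
  #11 pop 2: in=[-1,6] → [-1,6] (was [1,6]); enqueue []
  #12 pop 3: in=[-1,6] → [-1,6] (was [1,6]); enqueue [1,2]
  #13 pop 0: in=[-1,6] → [-3,6] (was [-1,6]); enqueue [3]
  #14 pop 1: in=[-3,6] → [-3,6] (was [-1,6]); enqueue [0]
  #15 pop 2: in=[-3,6] → [-3,6] (was [-1,6]); enqueue []
  #16 pop 3: in=[-3,6] → [-3,6] (was [-1,6]); enqueue [1,2]
  #17 pop 0: in=[-3,6] → [-5,6] (was [-3,6]); enqueue [3]
  #18 pop 1: in=[-5,6] → [-5,6] (was [-3,6]); enqueue [0]
  #19 pop 2: in=[-5,6] → [-5,6] (was [-3,6]); enqueue []
  #20 pop 3: in=[-5,6] → [-5,6] (was [-3,6]); enqueue [1,2]
  #21 pop 0: in=[-5,6] → [-6,6] (was [-5,6]); enqueue [3]
  #22 pop 1: in=[-6,6] → [-6,6] (was [-5,6]); enqueue [0]
  #23 pop 2: in=[-6,6] → [-6,6] (was [-5,6]); enqueue []
  #24 pop 3: in=[-6,6] → [-6,6] (was [-5,6]); enqueue [1,2]
  #25 pop 0: in=[-6,6] → [-6,6] (no change)
  #26 pop 1: in=[-6,6] → [-6,6] (no change)
  #27 pop 2: in=[-6,6] → [-6,6] (no change)

Fixpoint:
  val[0] = [-6,6]
  val[1] = [-6,6]
  val[2] = [-6,6]
  val[3] = [-6,6]

27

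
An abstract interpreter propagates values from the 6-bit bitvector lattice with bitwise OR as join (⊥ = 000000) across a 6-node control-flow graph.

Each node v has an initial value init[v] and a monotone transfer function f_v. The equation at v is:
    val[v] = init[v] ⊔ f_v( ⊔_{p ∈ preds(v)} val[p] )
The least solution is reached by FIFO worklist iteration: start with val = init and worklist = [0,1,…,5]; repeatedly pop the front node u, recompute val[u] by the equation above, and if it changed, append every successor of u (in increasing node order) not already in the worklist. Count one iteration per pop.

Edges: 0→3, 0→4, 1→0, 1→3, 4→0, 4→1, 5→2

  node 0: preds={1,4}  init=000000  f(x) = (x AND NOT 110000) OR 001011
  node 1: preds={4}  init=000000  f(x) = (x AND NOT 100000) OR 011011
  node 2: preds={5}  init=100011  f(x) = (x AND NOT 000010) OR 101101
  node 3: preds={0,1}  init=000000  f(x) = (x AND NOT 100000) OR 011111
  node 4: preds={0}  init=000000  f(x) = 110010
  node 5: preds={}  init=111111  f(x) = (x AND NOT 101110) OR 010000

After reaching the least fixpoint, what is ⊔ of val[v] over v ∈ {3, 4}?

111111

Trace (8 dequeues):
  [1] u=0 | in 000000 | out 001011 | prev 000000 | push {}
  [2] u=1 | in 000000 | out 011011 | prev 000000 | push {0}
  [3] u=2 | in 111111 | out 111111 | prev 100011 | push {}
  [4] u=3 | in 011011 | out 011111 | prev 000000 | push {}
  [5] u=4 | in 001011 | out 110010 | prev 000000 | push {1}
  [6] u=5 | in 000000 | out 111111 | ==
  [7] u=0 | in 111011 | out 001011 | ==
  [8] u=1 | in 110010 | out 011011 | ==

Converged values:
  [0] 001011
  [1] 011011
  [2] 111111
  [3] 011111
  [4] 110010
  [5] 111111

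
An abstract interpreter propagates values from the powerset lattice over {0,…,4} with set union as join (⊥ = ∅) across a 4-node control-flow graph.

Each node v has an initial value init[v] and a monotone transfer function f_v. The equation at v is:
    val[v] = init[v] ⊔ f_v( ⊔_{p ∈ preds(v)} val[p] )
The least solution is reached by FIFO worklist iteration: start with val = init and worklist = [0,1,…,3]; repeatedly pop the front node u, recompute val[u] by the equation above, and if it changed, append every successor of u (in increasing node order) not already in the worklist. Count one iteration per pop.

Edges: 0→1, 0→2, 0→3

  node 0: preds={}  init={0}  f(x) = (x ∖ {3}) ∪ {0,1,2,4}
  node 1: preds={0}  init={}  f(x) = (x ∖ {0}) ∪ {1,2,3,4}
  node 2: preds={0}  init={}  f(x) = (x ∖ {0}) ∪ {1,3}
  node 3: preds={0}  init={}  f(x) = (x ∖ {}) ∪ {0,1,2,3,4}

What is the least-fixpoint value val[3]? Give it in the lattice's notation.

{0,1,2,3,4}

Trace (4 dequeues):
  [1] u=0 | in {} | out {0,1,2,4} | prev {0} | push {}
  [2] u=1 | in {0,1,2,4} | out {1,2,3,4} | prev {} | push {}
  [3] u=2 | in {0,1,2,4} | out {1,2,3,4} | prev {} | push {}
  [4] u=3 | in {0,1,2,4} | out {0,1,2,3,4} | prev {} | push {}

Converged values:
  [0] {0,1,2,4}
  [1] {1,2,3,4}
  [2] {1,2,3,4}
  [3] {0,1,2,3,4}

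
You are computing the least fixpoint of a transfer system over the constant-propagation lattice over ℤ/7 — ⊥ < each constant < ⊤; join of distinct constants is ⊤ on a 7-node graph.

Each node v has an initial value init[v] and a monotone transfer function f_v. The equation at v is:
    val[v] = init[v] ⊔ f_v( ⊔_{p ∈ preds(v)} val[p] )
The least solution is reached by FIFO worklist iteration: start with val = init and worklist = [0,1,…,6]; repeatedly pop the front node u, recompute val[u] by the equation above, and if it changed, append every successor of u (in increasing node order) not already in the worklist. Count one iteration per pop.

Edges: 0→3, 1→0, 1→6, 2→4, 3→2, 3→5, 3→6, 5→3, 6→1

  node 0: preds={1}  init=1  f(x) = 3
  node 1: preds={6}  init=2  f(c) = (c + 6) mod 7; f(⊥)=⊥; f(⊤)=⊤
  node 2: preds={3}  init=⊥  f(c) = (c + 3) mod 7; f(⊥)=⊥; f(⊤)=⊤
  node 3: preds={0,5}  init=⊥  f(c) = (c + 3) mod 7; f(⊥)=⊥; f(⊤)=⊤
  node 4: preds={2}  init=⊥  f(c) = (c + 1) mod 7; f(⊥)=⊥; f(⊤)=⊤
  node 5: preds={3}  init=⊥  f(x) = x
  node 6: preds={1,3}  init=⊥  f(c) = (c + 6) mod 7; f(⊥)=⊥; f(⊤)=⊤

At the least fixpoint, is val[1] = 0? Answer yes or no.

Worklist (13 pops):
  #1 pop 0: in=2 → ⊤ (was 1); enqueue []
  #2 pop 1: in=⊥ → 2 (no change)
  #3 pop 2: in=⊥ → ⊥ (no change)
  #4 pop 3: in=⊤ → ⊤ (was ⊥); enqueue [2]
  #5 pop 4: in=⊥ → ⊥ (no change)
  #6 pop 5: in=⊤ → ⊤ (was ⊥); enqueue [3]
  #7 pop 6: in=⊤ → ⊤ (was ⊥); enqueue [1]
  #8 pop 2: in=⊤ → ⊤ (was ⊥); enqueue [4]
  #9 pop 3: in=⊤ → ⊤ (no change)
  #10 pop 1: in=⊤ → ⊤ (was 2); enqueue [0,6]
  #11 pop 4: in=⊤ → ⊤ (was ⊥); enqueue []
  #12 pop 0: in=⊤ → ⊤ (no change)
  #13 pop 6: in=⊤ → ⊤ (no change)

Fixpoint:
  val[0] = ⊤
  val[1] = ⊤
  val[2] = ⊤
  val[3] = ⊤
  val[4] = ⊤
  val[5] = ⊤
  val[6] = ⊤

no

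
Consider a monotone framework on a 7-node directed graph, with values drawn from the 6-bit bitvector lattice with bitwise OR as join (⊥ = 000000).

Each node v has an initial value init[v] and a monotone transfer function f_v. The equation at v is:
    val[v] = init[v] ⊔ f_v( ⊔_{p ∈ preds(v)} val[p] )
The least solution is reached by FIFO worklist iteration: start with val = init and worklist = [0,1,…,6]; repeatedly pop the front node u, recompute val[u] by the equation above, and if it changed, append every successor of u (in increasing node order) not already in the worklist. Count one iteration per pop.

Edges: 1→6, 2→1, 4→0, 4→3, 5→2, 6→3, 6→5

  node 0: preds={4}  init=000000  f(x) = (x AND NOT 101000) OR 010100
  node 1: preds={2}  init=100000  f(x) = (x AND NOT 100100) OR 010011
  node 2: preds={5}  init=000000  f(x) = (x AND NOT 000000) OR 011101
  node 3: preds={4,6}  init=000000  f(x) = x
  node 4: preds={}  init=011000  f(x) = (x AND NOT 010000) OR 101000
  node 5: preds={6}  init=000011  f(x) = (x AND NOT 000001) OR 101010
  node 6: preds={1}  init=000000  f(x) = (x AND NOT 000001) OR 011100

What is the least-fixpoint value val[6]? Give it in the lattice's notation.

111110

Trace (15 dequeues):
  [1] u=0 | in 011000 | out 010100 | prev 000000 | push {}
  [2] u=1 | in 000000 | out 110011 | prev 100000 | push {}
  [3] u=2 | in 000011 | out 011111 | prev 000000 | push {1}
  [4] u=3 | in 011000 | out 011000 | prev 000000 | push {}
  [5] u=4 | in 000000 | out 111000 | prev 011000 | push {0,3}
  [6] u=5 | in 000000 | out 101011 | prev 000011 | push {2}
  [7] u=6 | in 110011 | out 111110 | prev 000000 | push {5}
  [8] u=1 | in 011111 | out 111011 | prev 110011 | push {6}
  [9] u=0 | in 111000 | out 010100 | ==
  [10] u=3 | in 111110 | out 111110 | prev 011000 | push {}
  [11] u=2 | in 101011 | out 111111 | prev 011111 | push {1}
  [12] u=5 | in 111110 | out 111111 | prev 101011 | push {2}
  [13] u=6 | in 111011 | out 111110 | ==
  [14] u=1 | in 111111 | out 111011 | ==
  [15] u=2 | in 111111 | out 111111 | ==

Converged values:
  [0] 010100
  [1] 111011
  [2] 111111
  [3] 111110
  [4] 111000
  [5] 111111
  [6] 111110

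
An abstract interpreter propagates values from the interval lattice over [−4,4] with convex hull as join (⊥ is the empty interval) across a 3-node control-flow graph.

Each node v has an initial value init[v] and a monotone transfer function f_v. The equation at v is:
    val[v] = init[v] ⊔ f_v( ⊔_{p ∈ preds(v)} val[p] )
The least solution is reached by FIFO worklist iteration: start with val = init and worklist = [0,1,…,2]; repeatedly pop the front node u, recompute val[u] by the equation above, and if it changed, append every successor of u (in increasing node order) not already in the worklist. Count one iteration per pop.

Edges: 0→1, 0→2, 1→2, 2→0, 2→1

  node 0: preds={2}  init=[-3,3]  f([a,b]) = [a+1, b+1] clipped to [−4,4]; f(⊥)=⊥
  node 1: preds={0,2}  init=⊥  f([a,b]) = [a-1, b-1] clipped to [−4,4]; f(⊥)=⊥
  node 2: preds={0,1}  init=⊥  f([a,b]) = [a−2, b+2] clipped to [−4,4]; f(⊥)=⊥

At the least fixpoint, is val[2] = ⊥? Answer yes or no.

no

Worklist (6 pops):
  #1 pop 0: in=⊥ → [-3,3] (no change)
  #2 pop 1: in=[-3,3] → [-4,2] (was ⊥); enqueue []
  #3 pop 2: in=[-4,3] → [-4,4] (was ⊥); enqueue [0,1]
  #4 pop 0: in=[-4,4] → [-3,4] (was [-3,3]); enqueue [2]
  #5 pop 1: in=[-4,4] → [-4,3] (was [-4,2]); enqueue []
  #6 pop 2: in=[-4,4] → [-4,4] (no change)

Fixpoint:
  val[0] = [-3,4]
  val[1] = [-4,3]
  val[2] = [-4,4]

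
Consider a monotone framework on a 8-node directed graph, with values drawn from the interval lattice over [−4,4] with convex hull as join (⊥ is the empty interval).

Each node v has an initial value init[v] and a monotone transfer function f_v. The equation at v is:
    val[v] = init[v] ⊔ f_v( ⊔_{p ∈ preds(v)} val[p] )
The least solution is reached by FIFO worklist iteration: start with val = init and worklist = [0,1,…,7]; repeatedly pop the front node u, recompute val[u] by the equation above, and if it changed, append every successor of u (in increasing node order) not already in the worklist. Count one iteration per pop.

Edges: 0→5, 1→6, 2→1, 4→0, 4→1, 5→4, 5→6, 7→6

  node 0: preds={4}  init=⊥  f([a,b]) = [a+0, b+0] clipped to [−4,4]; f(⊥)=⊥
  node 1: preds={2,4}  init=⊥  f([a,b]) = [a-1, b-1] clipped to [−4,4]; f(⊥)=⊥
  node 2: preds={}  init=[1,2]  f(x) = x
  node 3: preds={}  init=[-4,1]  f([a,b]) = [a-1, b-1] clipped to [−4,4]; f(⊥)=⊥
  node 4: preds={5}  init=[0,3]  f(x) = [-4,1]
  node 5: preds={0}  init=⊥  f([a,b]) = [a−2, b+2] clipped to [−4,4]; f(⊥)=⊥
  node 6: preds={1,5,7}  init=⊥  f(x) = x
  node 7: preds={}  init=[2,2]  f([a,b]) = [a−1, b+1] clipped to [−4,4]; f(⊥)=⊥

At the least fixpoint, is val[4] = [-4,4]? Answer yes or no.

Trace (14 dequeues):
  [1] u=0 | in [0,3] | out [0,3] | prev ⊥ | push {}
  [2] u=1 | in [0,3] | out [-1,2] | prev ⊥ | push {}
  [3] u=2 | in ⊥ | out [1,2] | ==
  [4] u=3 | in ⊥ | out [-4,1] | ==
  [5] u=4 | in ⊥ | out [-4,3] | prev [0,3] | push {0,1}
  [6] u=5 | in [0,3] | out [-2,4] | prev ⊥ | push {4}
  [7] u=6 | in [-2,4] | out [-2,4] | prev ⊥ | push {}
  [8] u=7 | in ⊥ | out [2,2] | ==
  [9] u=0 | in [-4,3] | out [-4,3] | prev [0,3] | push {5}
  [10] u=1 | in [-4,3] | out [-4,2] | prev [-1,2] | push {6}
  [11] u=4 | in [-2,4] | out [-4,3] | ==
  [12] u=5 | in [-4,3] | out [-4,4] | prev [-2,4] | push {4}
  [13] u=6 | in [-4,4] | out [-4,4] | prev [-2,4] | push {}
  [14] u=4 | in [-4,4] | out [-4,3] | ==

Converged values:
  [0] [-4,3]
  [1] [-4,2]
  [2] [1,2]
  [3] [-4,1]
  [4] [-4,3]
  [5] [-4,4]
  [6] [-4,4]
  [7] [2,2]

no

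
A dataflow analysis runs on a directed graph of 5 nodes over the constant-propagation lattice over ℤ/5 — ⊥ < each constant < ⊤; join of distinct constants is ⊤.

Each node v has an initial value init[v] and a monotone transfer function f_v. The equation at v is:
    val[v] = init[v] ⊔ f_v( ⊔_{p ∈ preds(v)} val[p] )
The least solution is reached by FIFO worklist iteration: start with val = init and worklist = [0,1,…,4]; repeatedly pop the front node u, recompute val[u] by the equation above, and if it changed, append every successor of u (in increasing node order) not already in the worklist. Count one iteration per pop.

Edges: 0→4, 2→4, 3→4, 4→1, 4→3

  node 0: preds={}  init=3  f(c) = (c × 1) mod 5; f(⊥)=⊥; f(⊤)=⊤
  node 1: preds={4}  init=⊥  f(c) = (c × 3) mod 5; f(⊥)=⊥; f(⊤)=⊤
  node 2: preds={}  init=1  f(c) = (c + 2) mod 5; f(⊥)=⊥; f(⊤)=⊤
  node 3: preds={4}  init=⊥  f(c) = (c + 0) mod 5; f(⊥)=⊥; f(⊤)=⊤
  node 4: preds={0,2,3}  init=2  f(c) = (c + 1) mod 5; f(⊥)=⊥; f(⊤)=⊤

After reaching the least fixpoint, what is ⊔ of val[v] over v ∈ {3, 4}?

⊤

Trace (8 dequeues):
  [1] u=0 | in ⊥ | out 3 | ==
  [2] u=1 | in 2 | out 1 | prev ⊥ | push {}
  [3] u=2 | in ⊥ | out 1 | ==
  [4] u=3 | in 2 | out 2 | prev ⊥ | push {}
  [5] u=4 | in ⊤ | out ⊤ | prev 2 | push {1,3}
  [6] u=1 | in ⊤ | out ⊤ | prev 1 | push {}
  [7] u=3 | in ⊤ | out ⊤ | prev 2 | push {4}
  [8] u=4 | in ⊤ | out ⊤ | ==

Converged values:
  [0] 3
  [1] ⊤
  [2] 1
  [3] ⊤
  [4] ⊤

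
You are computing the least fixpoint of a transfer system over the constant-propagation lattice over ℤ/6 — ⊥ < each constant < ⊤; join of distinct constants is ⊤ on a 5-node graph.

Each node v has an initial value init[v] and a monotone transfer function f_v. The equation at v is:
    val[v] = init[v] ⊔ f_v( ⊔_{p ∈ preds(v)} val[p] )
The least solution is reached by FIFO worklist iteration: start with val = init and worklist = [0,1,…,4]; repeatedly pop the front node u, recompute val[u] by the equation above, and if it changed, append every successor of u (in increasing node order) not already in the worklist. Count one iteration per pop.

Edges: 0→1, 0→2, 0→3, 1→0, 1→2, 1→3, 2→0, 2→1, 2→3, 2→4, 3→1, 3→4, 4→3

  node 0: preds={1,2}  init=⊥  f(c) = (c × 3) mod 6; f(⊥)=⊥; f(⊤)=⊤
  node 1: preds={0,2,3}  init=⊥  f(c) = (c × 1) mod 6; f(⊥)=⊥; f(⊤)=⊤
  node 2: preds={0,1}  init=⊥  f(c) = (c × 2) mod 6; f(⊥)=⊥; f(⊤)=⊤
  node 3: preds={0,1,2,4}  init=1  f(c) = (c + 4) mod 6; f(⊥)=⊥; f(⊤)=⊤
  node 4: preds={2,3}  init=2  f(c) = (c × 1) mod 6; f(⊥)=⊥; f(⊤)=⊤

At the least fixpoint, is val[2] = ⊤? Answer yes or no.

yes

Iteration log — 13 steps:
  step 1. node 0  ⊔preds=⊥  new=⊥  stable
  step 2. node 1  ⊔preds=1  new=1  old=⊥  +wl: 0
  step 3. node 2  ⊔preds=1  new=2  old=⊥  +wl: 1
  step 4. node 3  ⊔preds=⊤  new=⊤  old=1  +wl: 
  step 5. node 4  ⊔preds=⊤  new=⊤  old=2  +wl: 3
  step 6. node 0  ⊔preds=⊤  new=⊤  old=⊥  +wl: 2
  step 7. node 1  ⊔preds=⊤  new=⊤  old=1  +wl: 0
  step 8. node 3  ⊔preds=⊤  new=⊤  stable
  step 9. node 2  ⊔preds=⊤  new=⊤  old=2  +wl: 1,3,4
  step 10. node 0  ⊔preds=⊤  new=⊤  stable
  step 11. node 1  ⊔preds=⊤  new=⊤  stable
  step 12. node 3  ⊔preds=⊤  new=⊤  stable
  step 13. node 4  ⊔preds=⊤  new=⊤  stable

Least fixpoint reached:
  node 0: ⊤
  node 1: ⊤
  node 2: ⊤
  node 3: ⊤
  node 4: ⊤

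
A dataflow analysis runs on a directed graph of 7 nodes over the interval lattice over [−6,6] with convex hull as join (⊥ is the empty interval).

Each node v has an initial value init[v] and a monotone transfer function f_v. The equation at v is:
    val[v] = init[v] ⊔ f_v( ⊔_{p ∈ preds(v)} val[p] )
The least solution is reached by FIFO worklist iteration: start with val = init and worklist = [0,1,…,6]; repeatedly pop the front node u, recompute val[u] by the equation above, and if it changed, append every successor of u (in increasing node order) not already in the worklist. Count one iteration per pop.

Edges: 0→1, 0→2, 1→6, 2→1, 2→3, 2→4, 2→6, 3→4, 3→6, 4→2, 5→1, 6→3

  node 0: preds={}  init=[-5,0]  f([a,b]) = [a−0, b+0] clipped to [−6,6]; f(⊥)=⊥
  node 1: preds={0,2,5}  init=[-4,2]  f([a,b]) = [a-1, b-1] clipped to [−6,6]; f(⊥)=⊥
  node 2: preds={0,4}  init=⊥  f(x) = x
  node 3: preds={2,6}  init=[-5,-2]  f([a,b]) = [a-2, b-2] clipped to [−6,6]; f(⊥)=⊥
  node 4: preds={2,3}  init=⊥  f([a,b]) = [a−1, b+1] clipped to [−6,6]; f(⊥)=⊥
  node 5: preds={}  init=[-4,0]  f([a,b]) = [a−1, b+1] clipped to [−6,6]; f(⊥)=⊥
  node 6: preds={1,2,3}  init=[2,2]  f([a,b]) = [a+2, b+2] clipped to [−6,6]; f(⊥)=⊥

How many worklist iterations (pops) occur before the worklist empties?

Iteration log — 33 steps:
  step 1. node 0  ⊔preds=⊥  new=[-5,0]  stable
  step 2. node 1  ⊔preds=[-5,0]  new=[-6,2]  old=[-4,2]  +wl: 
  step 3. node 2  ⊔preds=[-5,0]  new=[-5,0]  old=⊥  +wl: 1
  step 4. node 3  ⊔preds=[-5,2]  new=[-6,0]  old=[-5,-2]  +wl: 
  step 5. node 4  ⊔preds=[-6,0]  new=[-6,1]  old=⊥  +wl: 2
  step 6. node 5  ⊔preds=⊥  new=[-4,0]  stable
  step 7. node 6  ⊔preds=[-6,2]  new=[-4,4]  old=[2,2]  +wl: 3
  step 8. node 1  ⊔preds=[-5,0]  new=[-6,2]  stable
  step 9. node 2  ⊔preds=[-6,1]  new=[-6,1]  old=[-5,0]  +wl: 1,4,6
  step 10. node 3  ⊔preds=[-6,4]  new=[-6,2]  old=[-6,0]  +wl: 
  step 11. node 1  ⊔preds=[-6,1]  new=[-6,2]  stable
  step 12. node 4  ⊔preds=[-6,2]  new=[-6,3]  old=[-6,1]  +wl: 2
  step 13. node 6  ⊔preds=[-6,2]  new=[-4,4]  stable
  step 14. node 2  ⊔preds=[-6,3]  new=[-6,3]  old=[-6,1]  +wl: 1,3,4,6
  step 15. node 1  ⊔preds=[-6,3]  new=[-6,2]  stable
  step 16. node 3  ⊔preds=[-6,4]  new=[-6,2]  stable
  step 17. node 4  ⊔preds=[-6,3]  new=[-6,4]  old=[-6,3]  +wl: 2
  step 18. node 6  ⊔preds=[-6,3]  new=[-4,5]  old=[-4,4]  +wl: 3
  step 19. node 2  ⊔preds=[-6,4]  new=[-6,4]  old=[-6,3]  +wl: 1,4,6
  step 20. node 3  ⊔preds=[-6,5]  new=[-6,3]  old=[-6,2]  +wl: 
  step 21. node 1  ⊔preds=[-6,4]  new=[-6,3]  old=[-6,2]  +wl: 
  step 22. node 4  ⊔preds=[-6,4]  new=[-6,5]  old=[-6,4]  +wl: 2
  step 23. node 6  ⊔preds=[-6,4]  new=[-4,6]  old=[-4,5]  +wl: 3
  step 24. node 2  ⊔preds=[-6,5]  new=[-6,5]  old=[-6,4]  +wl: 1,4,6
  step 25. node 3  ⊔preds=[-6,6]  new=[-6,4]  old=[-6,3]  +wl: 
  step 26. node 1  ⊔preds=[-6,5]  new=[-6,4]  old=[-6,3]  +wl: 
  step 27. node 4  ⊔preds=[-6,5]  new=[-6,6]  old=[-6,5]  +wl: 2
  step 28. node 6  ⊔preds=[-6,5]  new=[-4,6]  stable
  step 29. node 2  ⊔preds=[-6,6]  new=[-6,6]  old=[-6,5]  +wl: 1,3,4,6
  step 30. node 1  ⊔preds=[-6,6]  new=[-6,5]  old=[-6,4]  +wl: 
  step 31. node 3  ⊔preds=[-6,6]  new=[-6,4]  stable
  step 32. node 4  ⊔preds=[-6,6]  new=[-6,6]  stable
  step 33. node 6  ⊔preds=[-6,6]  new=[-4,6]  stable

Least fixpoint reached:
  node 0: [-5,0]
  node 1: [-6,5]
  node 2: [-6,6]
  node 3: [-6,4]
  node 4: [-6,6]
  node 5: [-4,0]
  node 6: [-4,6]

33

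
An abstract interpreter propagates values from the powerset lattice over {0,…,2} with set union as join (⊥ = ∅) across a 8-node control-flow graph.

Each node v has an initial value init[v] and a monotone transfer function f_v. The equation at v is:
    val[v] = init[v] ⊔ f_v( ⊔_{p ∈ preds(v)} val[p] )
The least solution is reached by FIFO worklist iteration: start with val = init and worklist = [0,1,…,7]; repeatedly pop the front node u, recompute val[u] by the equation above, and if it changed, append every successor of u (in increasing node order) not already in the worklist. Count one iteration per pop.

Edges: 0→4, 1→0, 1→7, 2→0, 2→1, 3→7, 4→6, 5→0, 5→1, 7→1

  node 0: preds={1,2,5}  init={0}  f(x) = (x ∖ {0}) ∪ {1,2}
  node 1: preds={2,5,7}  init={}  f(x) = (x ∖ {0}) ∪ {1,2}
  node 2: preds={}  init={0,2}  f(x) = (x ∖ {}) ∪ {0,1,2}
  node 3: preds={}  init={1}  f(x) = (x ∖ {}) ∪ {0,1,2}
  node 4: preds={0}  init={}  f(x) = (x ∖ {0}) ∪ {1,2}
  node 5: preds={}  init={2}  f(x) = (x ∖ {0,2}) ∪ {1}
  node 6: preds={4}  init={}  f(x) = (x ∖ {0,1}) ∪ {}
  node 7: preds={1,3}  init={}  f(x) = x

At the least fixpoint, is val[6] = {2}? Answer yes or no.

Worklist (10 pops):
  #1 pop 0: in={0,2} → {0,1,2} (was {0}); enqueue []
  #2 pop 1: in={0,2} → {1,2} (was {}); enqueue [0]
  #3 pop 2: in={} → {0,1,2} (was {0,2}); enqueue [1]
  #4 pop 3: in={} → {0,1,2} (was {1}); enqueue []
  #5 pop 4: in={0,1,2} → {1,2} (was {}); enqueue []
  #6 pop 5: in={} → {1,2} (was {2}); enqueue []
  #7 pop 6: in={1,2} → {2} (was {}); enqueue []
  #8 pop 7: in={0,1,2} → {0,1,2} (was {}); enqueue []
  #9 pop 0: in={0,1,2} → {0,1,2} (no change)
  #10 pop 1: in={0,1,2} → {1,2} (no change)

Fixpoint:
  val[0] = {0,1,2}
  val[1] = {1,2}
  val[2] = {0,1,2}
  val[3] = {0,1,2}
  val[4] = {1,2}
  val[5] = {1,2}
  val[6] = {2}
  val[7] = {0,1,2}

yes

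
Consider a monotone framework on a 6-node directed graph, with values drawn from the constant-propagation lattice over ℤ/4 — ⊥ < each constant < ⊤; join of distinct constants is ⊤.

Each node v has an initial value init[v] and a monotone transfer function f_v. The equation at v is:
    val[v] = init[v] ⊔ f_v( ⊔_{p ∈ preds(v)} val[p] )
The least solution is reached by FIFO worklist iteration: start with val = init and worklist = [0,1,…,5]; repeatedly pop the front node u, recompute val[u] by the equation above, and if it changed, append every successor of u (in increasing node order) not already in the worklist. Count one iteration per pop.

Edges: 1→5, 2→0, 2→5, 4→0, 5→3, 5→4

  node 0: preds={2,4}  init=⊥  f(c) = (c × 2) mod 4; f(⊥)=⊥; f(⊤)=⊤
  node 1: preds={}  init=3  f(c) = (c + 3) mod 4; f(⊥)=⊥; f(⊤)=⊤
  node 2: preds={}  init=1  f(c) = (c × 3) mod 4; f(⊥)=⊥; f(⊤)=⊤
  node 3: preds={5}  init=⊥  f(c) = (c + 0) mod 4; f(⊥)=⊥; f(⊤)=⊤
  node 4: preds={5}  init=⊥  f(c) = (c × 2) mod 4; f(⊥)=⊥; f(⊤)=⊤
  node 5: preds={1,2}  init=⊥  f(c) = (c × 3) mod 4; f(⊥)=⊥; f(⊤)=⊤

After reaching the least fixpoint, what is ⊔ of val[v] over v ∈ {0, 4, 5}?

Iteration log — 9 steps:
  step 1. node 0  ⊔preds=1  new=2  old=⊥  +wl: 
  step 2. node 1  ⊔preds=⊥  new=3  stable
  step 3. node 2  ⊔preds=⊥  new=1  stable
  step 4. node 3  ⊔preds=⊥  new=⊥  stable
  step 5. node 4  ⊔preds=⊥  new=⊥  stable
  step 6. node 5  ⊔preds=⊤  new=⊤  old=⊥  +wl: 3,4
  step 7. node 3  ⊔preds=⊤  new=⊤  old=⊥  +wl: 
  step 8. node 4  ⊔preds=⊤  new=⊤  old=⊥  +wl: 0
  step 9. node 0  ⊔preds=⊤  new=⊤  old=2  +wl: 

Least fixpoint reached:
  node 0: ⊤
  node 1: 3
  node 2: 1
  node 3: ⊤
  node 4: ⊤
  node 5: ⊤

⊤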